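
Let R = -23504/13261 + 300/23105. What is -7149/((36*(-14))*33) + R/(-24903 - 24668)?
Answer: 7239354201390389/16840816557647544 ≈ 0.42987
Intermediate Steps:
R = -107816324/61279081 (R = -23504*1/13261 + 300*(1/23105) = -23504/13261 + 60/4621 = -107816324/61279081 ≈ -1.7594)
-7149/((36*(-14))*33) + R/(-24903 - 24668) = -7149/((36*(-14))*33) - 107816324/(61279081*(-24903 - 24668)) = -7149/((-504*33)) - 107816324/61279081/(-49571) = -7149/(-16632) - 107816324/61279081*(-1/49571) = -7149*(-1/16632) + 107816324/3037665324251 = 2383/5544 + 107816324/3037665324251 = 7239354201390389/16840816557647544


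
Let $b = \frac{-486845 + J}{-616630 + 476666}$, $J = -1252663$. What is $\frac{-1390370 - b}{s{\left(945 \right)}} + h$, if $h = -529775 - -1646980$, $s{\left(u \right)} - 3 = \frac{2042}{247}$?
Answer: $\frac{96776605119256}{97379953} \approx 9.938 \cdot 10^{5}$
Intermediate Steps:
$s{\left(u \right)} = \frac{2783}{247}$ ($s{\left(u \right)} = 3 + \frac{2042}{247} = \frac{2783}{247}$)
$b = \frac{434877}{34991}$ ($b = \frac{-486845 - 1252663}{-616630 + 476666} = - \frac{1739508}{-139964} = \left(-1739508\right) \left(- \frac{1}{139964}\right) = \frac{434877}{34991} \approx 12.428$)
$h = 1117205$ ($h = -529775 + 1646980 = 1117205$)
$\frac{-1390370 - b}{s{\left(945 \right)}} + h = \frac{-1390370 - \frac{434877}{34991}}{\frac{2783}{247}} + 1117205 = \left(-1390370 - \frac{434877}{34991}\right) \frac{247}{2783} + 1117205 = \left(- \frac{48650871547}{34991}\right) \frac{247}{2783} + 1117205 = - \frac{12016765272109}{97379953} + 1117205 = \frac{96776605119256}{97379953}$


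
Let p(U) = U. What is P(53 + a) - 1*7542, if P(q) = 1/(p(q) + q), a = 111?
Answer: -2473775/328 ≈ -7542.0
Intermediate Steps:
P(q) = 1/(2*q) (P(q) = 1/(q + q) = 1/(2*q))
P(53 + a) - 1*7542 = 1/(2*(53 + 111)) - 1*7542 = (½)/164 - 7542 = (½)*(1/164) - 7542 = 1/328 - 7542 = -2473775/328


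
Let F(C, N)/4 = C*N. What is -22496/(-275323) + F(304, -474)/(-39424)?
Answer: 1246708237/84799484 ≈ 14.702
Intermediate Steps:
F(C, N) = 4*C*N (F(C, N) = 4*(C*N) = 4*C*N)
-22496/(-275323) + F(304, -474)/(-39424) = -22496/(-275323) + (4*304*(-474))/(-39424) = -22496*(-1/275323) - 576384*(-1/39424) = 22496/275323 + 4503/308 = 1246708237/84799484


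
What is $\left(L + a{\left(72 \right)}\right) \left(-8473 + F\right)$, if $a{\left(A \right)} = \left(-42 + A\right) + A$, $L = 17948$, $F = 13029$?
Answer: $82235800$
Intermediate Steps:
$a{\left(A \right)} = -42 + 2 A$
$\left(L + a{\left(72 \right)}\right) \left(-8473 + F\right) = \left(17948 + \left(-42 + 2 \cdot 72\right)\right) \left(-8473 + 13029\right) = \left(17948 + \left(-42 + 144\right)\right) 4556 = \left(17948 + 102\right) 4556 = 18050 \cdot 4556 = 82235800$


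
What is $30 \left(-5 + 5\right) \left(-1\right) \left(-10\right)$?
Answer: $0$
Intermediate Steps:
$30 \left(-5 + 5\right) \left(-1\right) \left(-10\right) = 30 \cdot 0 \left(-1\right) \left(-10\right) = 30 \cdot 0 \left(-10\right) = 0 \left(-10\right) = 0$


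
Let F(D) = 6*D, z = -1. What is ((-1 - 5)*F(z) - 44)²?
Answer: 64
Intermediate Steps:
((-1 - 5)*F(z) - 44)² = ((-1 - 5)*(6*(-1)) - 44)² = (-6*(-6) - 44)² = (36 - 44)² = (-8)² = 64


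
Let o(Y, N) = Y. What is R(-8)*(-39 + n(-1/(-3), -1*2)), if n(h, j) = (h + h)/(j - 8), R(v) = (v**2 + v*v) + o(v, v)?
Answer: -4688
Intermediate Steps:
R(v) = v + 2*v**2 (R(v) = (v**2 + v*v) + v = (v**2 + v**2) + v = 2*v**2 + v = v + 2*v**2)
n(h, j) = 2*h/(-8 + j) (n(h, j) = (2*h)/(-8 + j) = 2*h/(-8 + j))
R(-8)*(-39 + n(-1/(-3), -1*2)) = (-8*(1 + 2*(-8)))*(-39 + 2*(-1/(-3))/(-8 - 1*2)) = (-8*(1 - 16))*(-39 + 2*(-1*(-1/3))/(-8 - 2)) = (-8*(-15))*(-39 + 2*(1/3)/(-10)) = 120*(-39 + 2*(1/3)*(-1/10)) = 120*(-39 - 1/15) = 120*(-586/15) = -4688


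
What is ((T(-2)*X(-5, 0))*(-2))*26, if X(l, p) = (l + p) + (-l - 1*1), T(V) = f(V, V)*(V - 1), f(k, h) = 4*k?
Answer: 1248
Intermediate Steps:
T(V) = 4*V*(-1 + V) (T(V) = (4*V)*(V - 1) = (4*V)*(-1 + V) = 4*V*(-1 + V))
X(l, p) = -1 + p (X(l, p) = (l + p) + (-l - 1) = (l + p) + (-1 - l) = -1 + p)
((T(-2)*X(-5, 0))*(-2))*26 = (((4*(-2)*(-1 - 2))*(-1 + 0))*(-2))*26 = (((4*(-2)*(-3))*(-1))*(-2))*26 = ((24*(-1))*(-2))*26 = -24*(-2)*26 = 48*26 = 1248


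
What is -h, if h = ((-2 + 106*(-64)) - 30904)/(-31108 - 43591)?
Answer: -37690/74699 ≈ -0.50456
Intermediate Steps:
h = 37690/74699 (h = ((-2 - 6784) - 30904)/(-74699) = (-6786 - 30904)*(-1/74699) = -37690*(-1/74699) = 37690/74699 ≈ 0.50456)
-h = -1*37690/74699 = -37690/74699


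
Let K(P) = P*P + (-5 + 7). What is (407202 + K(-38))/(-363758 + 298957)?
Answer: -408648/64801 ≈ -6.3062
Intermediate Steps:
K(P) = 2 + P² (K(P) = P² + 2 = 2 + P²)
(407202 + K(-38))/(-363758 + 298957) = (407202 + (2 + (-38)²))/(-363758 + 298957) = (407202 + (2 + 1444))/(-64801) = (407202 + 1446)*(-1/64801) = 408648*(-1/64801) = -408648/64801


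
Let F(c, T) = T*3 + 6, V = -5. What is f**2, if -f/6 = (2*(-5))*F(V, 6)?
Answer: 2073600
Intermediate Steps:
F(c, T) = 6 + 3*T (F(c, T) = 3*T + 6 = 6 + 3*T)
f = 1440 (f = -6*2*(-5)*(6 + 3*6) = -(-60)*(6 + 18) = -(-60)*24 = -6*(-240) = 1440)
f**2 = 1440**2 = 2073600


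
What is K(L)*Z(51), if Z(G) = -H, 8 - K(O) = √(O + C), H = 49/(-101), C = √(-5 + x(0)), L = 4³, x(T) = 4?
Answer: 392/101 - 49*√(64 + I)/101 ≈ -0.00011844 - 0.030321*I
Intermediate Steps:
L = 64
C = I (C = √(-5 + 4) = √(-1) = I ≈ 1.0*I)
H = -49/101 (H = 49*(-1/101) = -49/101 ≈ -0.48515)
K(O) = 8 - √(I + O) (K(O) = 8 - √(O + I) = 8 - √(I + O))
Z(G) = 49/101 (Z(G) = -1*(-49/101) = 49/101)
K(L)*Z(51) = (8 - √(I + 64))*(49/101) = (8 - √(64 + I))*(49/101) = 392/101 - 49*√(64 + I)/101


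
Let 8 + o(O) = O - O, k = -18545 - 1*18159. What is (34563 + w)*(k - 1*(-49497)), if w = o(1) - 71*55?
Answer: 392105450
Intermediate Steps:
k = -36704 (k = -18545 - 18159 = -36704)
o(O) = -8 (o(O) = -8 + (O - O) = -8 + 0 = -8)
w = -3913 (w = -8 - 71*55 = -8 - 3905 = -3913)
(34563 + w)*(k - 1*(-49497)) = (34563 - 3913)*(-36704 - 1*(-49497)) = 30650*(-36704 + 49497) = 30650*12793 = 392105450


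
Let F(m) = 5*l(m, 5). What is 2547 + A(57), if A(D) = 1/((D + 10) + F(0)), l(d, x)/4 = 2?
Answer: 272530/107 ≈ 2547.0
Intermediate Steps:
l(d, x) = 8 (l(d, x) = 4*2 = 8)
F(m) = 40 (F(m) = 5*8 = 40)
A(D) = 1/(50 + D) (A(D) = 1/((D + 10) + 40) = 1/((10 + D) + 40) = 1/(50 + D))
2547 + A(57) = 2547 + 1/(50 + 57) = 2547 + 1/107 = 272530/107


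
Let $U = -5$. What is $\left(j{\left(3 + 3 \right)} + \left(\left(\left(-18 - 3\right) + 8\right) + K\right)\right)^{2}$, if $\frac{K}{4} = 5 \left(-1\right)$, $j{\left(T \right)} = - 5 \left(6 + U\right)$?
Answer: $1444$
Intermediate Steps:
$j{\left(T \right)} = -5$ ($j{\left(T \right)} = - 5 \left(6 - 5\right) = \left(-5\right) 1 = -5$)
$K = -20$ ($K = 4 \cdot 5 \left(-1\right) = 4 \left(-5\right) = -20$)
$\left(j{\left(3 + 3 \right)} + \left(\left(\left(-18 - 3\right) + 8\right) + K\right)\right)^{2} = \left(-5 + \left(\left(\left(-18 - 3\right) + 8\right) - 20\right)\right)^{2} = \left(-5 + \left(\left(-21 + 8\right) - 20\right)\right)^{2} = \left(-5 - 33\right)^{2} = \left(-38\right)^{2} = 1444$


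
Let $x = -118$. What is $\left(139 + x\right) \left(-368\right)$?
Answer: $-7728$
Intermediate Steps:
$\left(139 + x\right) \left(-368\right) = \left(139 - 118\right) \left(-368\right) = 21 \left(-368\right) = -7728$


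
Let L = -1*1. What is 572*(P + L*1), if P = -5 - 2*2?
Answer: -5720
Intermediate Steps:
P = -9 (P = -5 - 4 = -9)
L = -1
572*(P + L*1) = 572*(-9 - 1*1) = 572*(-9 - 1) = 572*(-10) = -5720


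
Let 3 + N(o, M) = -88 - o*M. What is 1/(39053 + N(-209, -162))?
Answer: 1/5104 ≈ 0.00019592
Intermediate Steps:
N(o, M) = -91 - M*o (N(o, M) = -3 + (-88 - o*M) = -3 + (-88 - M*o) = -91 - M*o)
1/(39053 + N(-209, -162)) = 1/(39053 + (-91 - 1*(-162)*(-209))) = 1/(39053 + (-91 - 33858)) = 1/(39053 - 33949) = 1/5104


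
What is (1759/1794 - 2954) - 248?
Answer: -5742629/1794 ≈ -3201.0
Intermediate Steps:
(1759/1794 - 2954) - 248 = -5297717/1794 - 248 = -5742629/1794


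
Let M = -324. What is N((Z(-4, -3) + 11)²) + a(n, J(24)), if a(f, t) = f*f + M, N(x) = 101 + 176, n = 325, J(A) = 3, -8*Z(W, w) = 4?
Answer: 105578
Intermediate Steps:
Z(W, w) = -½ (Z(W, w) = -⅛*4 = -½)
N(x) = 277
a(f, t) = -324 + f² (a(f, t) = f*f - 324 = f² - 324 = -324 + f²)
N((Z(-4, -3) + 11)²) + a(n, J(24)) = 277 + (-324 + 325²) = 277 + (-324 + 105625) = 277 + 105301 = 105578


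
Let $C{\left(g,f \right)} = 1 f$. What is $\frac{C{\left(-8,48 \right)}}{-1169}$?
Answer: $- \frac{48}{1169} \approx -0.041061$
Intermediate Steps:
$C{\left(g,f \right)} = f$
$\frac{C{\left(-8,48 \right)}}{-1169} = \frac{48}{-1169} = 48 \left(- \frac{1}{1169}\right) = - \frac{48}{1169}$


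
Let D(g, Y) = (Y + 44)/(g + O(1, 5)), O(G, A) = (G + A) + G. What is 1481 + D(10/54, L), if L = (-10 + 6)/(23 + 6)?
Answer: 4183225/2813 ≈ 1487.1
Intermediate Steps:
O(G, A) = A + 2*G (O(G, A) = (A + G) + G = A + 2*G)
L = -4/29 ≈ -0.13793
D(g, Y) = (44 + Y)/(7 + g) (D(g, Y) = (Y + 44)/(g + (5 + 2*1)) = (44 + Y)/(g + (5 + 2)) = (44 + Y)/(g + 7) = (44 + Y)/(7 + g))
1481 + D(10/54, L) = 1481 + (44 - 4/29)/(7 + 10/54) = 1481 + (1272/29)/(7 + 10*(1/54)) = 1481 + (1272/29)/(7 + 5/27) = 1481 + (1272/29)/(194/27) = 1481 + (27/194)*(1272/29) = 1481 + 17172/2813 = 4183225/2813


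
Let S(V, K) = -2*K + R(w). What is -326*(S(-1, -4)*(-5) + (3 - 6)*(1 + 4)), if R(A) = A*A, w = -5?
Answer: 58680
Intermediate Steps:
R(A) = A²
S(V, K) = 25 - 2*K (S(V, K) = -2*K + (-5)² = -2*K + 25 = 25 - 2*K)
-326*(S(-1, -4)*(-5) + (3 - 6)*(1 + 4)) = -326*((25 - 2*(-4))*(-5) + (3 - 6)*(1 + 4)) = -326*((25 + 8)*(-5) - 3*5) = -326*(33*(-5) - 15) = -326*(-165 - 15) = -326*(-180) = 58680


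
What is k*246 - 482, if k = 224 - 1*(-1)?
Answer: 54868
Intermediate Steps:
k = 225 (k = 224 + 1 = 225)
k*246 - 482 = 225*246 - 482 = 55350 - 482 = 54868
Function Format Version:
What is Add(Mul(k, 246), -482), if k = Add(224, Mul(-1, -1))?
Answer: 54868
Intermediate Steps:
k = 225 (k = Add(224, 1) = 225)
Add(Mul(k, 246), -482) = Add(Mul(225, 246), -482) = Add(55350, -482) = 54868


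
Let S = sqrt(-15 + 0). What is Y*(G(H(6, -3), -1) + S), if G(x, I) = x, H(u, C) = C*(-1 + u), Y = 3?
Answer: -45 + 3*I*sqrt(15) ≈ -45.0 + 11.619*I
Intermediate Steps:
S = I*sqrt(15) (S = sqrt(-15) = I*sqrt(15) ≈ 3.873*I)
Y*(G(H(6, -3), -1) + S) = 3*(-3*(-1 + 6) + I*sqrt(15)) = 3*(-3*5 + I*sqrt(15)) = 3*(-15 + I*sqrt(15)) = -45 + 3*I*sqrt(15)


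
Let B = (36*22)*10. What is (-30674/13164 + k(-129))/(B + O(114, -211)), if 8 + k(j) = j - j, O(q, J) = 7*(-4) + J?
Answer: -67993/50556342 ≈ -0.0013449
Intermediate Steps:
O(q, J) = -28 + J
k(j) = -8 (k(j) = -8 + (j - j) = -8 + 0 = -8)
B = 7920 (B = 792*10 = 7920)
(-30674/13164 + k(-129))/(B + O(114, -211)) = (-30674/13164 - 8)/(7920 + (-28 - 211)) = (-30674*1/13164 - 8)/(7920 - 239) = (-15337/6582 - 8)/7681 = -67993/6582*1/7681 = -67993/50556342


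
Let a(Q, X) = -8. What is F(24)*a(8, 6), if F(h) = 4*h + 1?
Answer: -776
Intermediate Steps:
F(h) = 1 + 4*h
F(24)*a(8, 6) = (1 + 4*24)*(-8) = (1 + 96)*(-8) = 97*(-8) = -776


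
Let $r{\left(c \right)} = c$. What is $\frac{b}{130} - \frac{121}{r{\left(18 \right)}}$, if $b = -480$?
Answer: $- \frac{2437}{234} \approx -10.415$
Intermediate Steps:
$\frac{b}{130} - \frac{121}{r{\left(18 \right)}} = - \frac{480}{130} - \frac{121}{18} = \left(-480\right) \frac{1}{130} - \frac{121}{18} = - \frac{48}{13} - \frac{121}{18} = - \frac{2437}{234}$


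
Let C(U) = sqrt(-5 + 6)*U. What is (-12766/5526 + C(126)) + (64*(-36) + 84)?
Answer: -5792105/2763 ≈ -2096.3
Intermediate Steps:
C(U) = U (C(U) = sqrt(1)*U = 1*U = U)
(-12766/5526 + C(126)) + (64*(-36) + 84) = (-12766/5526 + 126) + (64*(-36) + 84) = (-12766*1/5526 + 126) + (-2304 + 84) = (-6383/2763 + 126) - 2220 = 341755/2763 - 2220 = -5792105/2763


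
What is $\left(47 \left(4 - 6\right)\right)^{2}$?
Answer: $8836$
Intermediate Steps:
$\left(47 \left(4 - 6\right)\right)^{2} = \left(47 \left(-2\right)\right)^{2} = \left(-94\right)^{2} = 8836$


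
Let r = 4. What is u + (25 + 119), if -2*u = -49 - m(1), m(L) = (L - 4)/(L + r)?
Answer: 841/5 ≈ 168.20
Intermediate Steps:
m(L) = (-4 + L)/(4 + L) (m(L) = (L - 4)/(L + 4) = (-4 + L)/(4 + L))
u = 121/5 (u = -(-49 - (-4 + 1)/(4 + 1))/2 = -(-49 - (-3)/5)/2 = -(-49 - 1*(-⅗))/2 = -(-49 + ⅗)/2 = -½*(-242/5) = 121/5 ≈ 24.200)
u + (25 + 119) = 121/5 + (25 + 119) = 121/5 + 144 = 841/5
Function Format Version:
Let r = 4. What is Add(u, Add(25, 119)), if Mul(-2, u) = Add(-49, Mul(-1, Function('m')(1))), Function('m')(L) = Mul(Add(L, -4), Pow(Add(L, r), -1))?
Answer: Rational(841, 5) ≈ 168.20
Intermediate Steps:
Function('m')(L) = Mul(Pow(Add(4, L), -1), Add(-4, L)) (Function('m')(L) = Mul(Add(L, -4), Pow(Add(L, 4), -1)) = Mul(Add(-4, L), Pow(Add(4, L), -1)) = Mul(Pow(Add(4, L), -1), Add(-4, L)))
u = Rational(121, 5) (u = Mul(Rational(-1, 2), Add(-49, Mul(-1, Mul(Pow(Add(4, 1), -1), Add(-4, 1))))) = Mul(Rational(-1, 2), Add(-49, Mul(-1, Mul(Pow(5, -1), -3)))) = Mul(Rational(-1, 2), Add(-49, Mul(-1, Mul(Rational(1, 5), -3)))) = Mul(Rational(-1, 2), Add(-49, Mul(-1, Rational(-3, 5)))) = Mul(Rational(-1, 2), Add(-49, Rational(3, 5))) = Mul(Rational(-1, 2), Rational(-242, 5)) = Rational(121, 5) ≈ 24.200)
Add(u, Add(25, 119)) = Add(Rational(121, 5), Add(25, 119)) = Add(Rational(121, 5), 144) = Rational(841, 5)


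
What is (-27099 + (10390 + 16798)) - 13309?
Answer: -13220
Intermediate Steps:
(-27099 + (10390 + 16798)) - 13309 = (-27099 + 27188) - 13309 = 89 - 13309 = -13220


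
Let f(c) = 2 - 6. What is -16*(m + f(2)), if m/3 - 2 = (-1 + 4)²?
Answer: -464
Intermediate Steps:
f(c) = -4
m = 33 (m = 6 + 3*(-1 + 4)² = 6 + 3*3² = 6 + 3*9 = 6 + 27 = 33)
-16*(m + f(2)) = -16*(33 - 4) = -16*29 = -464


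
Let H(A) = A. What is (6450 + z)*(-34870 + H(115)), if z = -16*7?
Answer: -220277190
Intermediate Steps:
z = -112
(6450 + z)*(-34870 + H(115)) = (6450 - 112)*(-34870 + 115) = 6338*(-34755) = -220277190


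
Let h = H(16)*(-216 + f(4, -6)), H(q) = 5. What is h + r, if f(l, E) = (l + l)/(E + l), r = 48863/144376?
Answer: -158764737/144376 ≈ -1099.7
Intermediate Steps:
r = 48863/144376 (r = 48863*(1/144376) = 48863/144376 ≈ 0.33844)
f(l, E) = 2*l/(E + l) (f(l, E) = (2*l)/(E + l) = 2*l/(E + l))
h = -1100 (h = 5*(-216 + 2*4/(-6 + 4)) = 5*(-216 + 2*4/(-2)) = 5*(-216 + 2*4*(-½)) = 5*(-216 - 4) = 5*(-220) = -1100)
h + r = -1100 + 48863/144376 = -158764737/144376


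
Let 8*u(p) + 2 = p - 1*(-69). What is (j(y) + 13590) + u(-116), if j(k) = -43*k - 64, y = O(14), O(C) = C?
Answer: 103343/8 ≈ 12918.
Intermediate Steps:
u(p) = 67/8 + p/8 (u(p) = -¼ + (p - 1*(-69))/8 = -¼ + (p + 69)/8 = -¼ + (69 + p)/8 = -¼ + (69/8 + p/8) = 67/8 + p/8)
y = 14
j(k) = -64 - 43*k
(j(y) + 13590) + u(-116) = ((-64 - 43*14) + 13590) + (67/8 + (⅛)*(-116)) = ((-64 - 602) + 13590) + (67/8 - 29/2) = (-666 + 13590) - 49/8 = 12924 - 49/8 = 103343/8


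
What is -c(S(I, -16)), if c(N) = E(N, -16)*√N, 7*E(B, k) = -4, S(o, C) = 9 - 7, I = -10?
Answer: 4*√2/7 ≈ 0.80812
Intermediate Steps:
S(o, C) = 2
E(B, k) = -4/7 (E(B, k) = (⅐)*(-4) = -4/7)
c(N) = -4*√N/7
-c(S(I, -16)) = -(-4)*√2/7 = 4*√2/7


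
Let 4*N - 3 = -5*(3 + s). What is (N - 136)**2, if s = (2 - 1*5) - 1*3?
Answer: 69169/4 ≈ 17292.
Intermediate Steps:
s = -6 (s = (2 - 5) - 3 = -3 - 3 = -6)
N = 9/2 (N = 3/4 + (-5*(3 - 6))/4 = 3/4 + (-5*(-3))/4 = 3/4 + (1/4)*15 = 3/4 + 15/4 = 9/2 ≈ 4.5000)
(N - 136)**2 = (9/2 - 136)**2 = (-263/2)**2 = 69169/4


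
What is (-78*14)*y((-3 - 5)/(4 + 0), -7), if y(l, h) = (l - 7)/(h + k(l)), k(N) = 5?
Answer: -4914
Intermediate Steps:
y(l, h) = (-7 + l)/(5 + h) (y(l, h) = (l - 7)/(h + 5) = (-7 + l)/(5 + h))
(-78*14)*y((-3 - 5)/(4 + 0), -7) = (-78*14)*((-7 + (-3 - 5)/(4 + 0))/(5 - 7)) = -1092*(-7 - 8/4)/(-2) = -(-546)*(-7 - 8*¼) = -(-546)*(-7 - 2) = -(-546)*(-9) = -1092*9/2 = -4914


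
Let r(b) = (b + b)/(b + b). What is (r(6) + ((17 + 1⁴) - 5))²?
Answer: 196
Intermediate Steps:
r(b) = 1 (r(b) = (2*b)/((2*b)) = (2*b)*(1/(2*b)) = 1)
(r(6) + ((17 + 1⁴) - 5))² = (1 + ((17 + 1⁴) - 5))² = (1 + ((17 + 1) - 5))² = (1 + (18 - 5))² = (1 + 13)² = 14² = 196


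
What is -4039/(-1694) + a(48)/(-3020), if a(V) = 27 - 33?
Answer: 217999/91355 ≈ 2.3863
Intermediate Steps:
a(V) = -6
-4039/(-1694) + a(48)/(-3020) = -4039/(-1694) - 6/(-3020) = -4039*(-1/1694) - 6*(-1/3020) = 577/242 + 3/1510 = 217999/91355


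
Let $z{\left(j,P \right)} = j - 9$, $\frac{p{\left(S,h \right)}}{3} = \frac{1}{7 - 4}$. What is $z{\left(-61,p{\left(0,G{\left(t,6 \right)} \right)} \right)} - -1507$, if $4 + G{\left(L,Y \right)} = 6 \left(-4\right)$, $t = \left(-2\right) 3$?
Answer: $1437$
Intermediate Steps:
$t = -6$
$G{\left(L,Y \right)} = -28$ ($G{\left(L,Y \right)} = -4 + 6 \left(-4\right) = -4 - 24 = -28$)
$p{\left(S,h \right)} = 1$ ($p{\left(S,h \right)} = \frac{3}{7 - 4} = \frac{3}{3} = 3 \cdot \frac{1}{3} = 1$)
$z{\left(j,P \right)} = -9 + j$
$z{\left(-61,p{\left(0,G{\left(t,6 \right)} \right)} \right)} - -1507 = \left(-9 - 61\right) - -1507 = -70 + 1507 = 1437$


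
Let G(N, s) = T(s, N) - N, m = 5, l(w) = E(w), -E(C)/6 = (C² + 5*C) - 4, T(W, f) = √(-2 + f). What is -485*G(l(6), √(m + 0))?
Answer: -180420 - 485*I*√374 ≈ -1.8042e+5 - 9379.5*I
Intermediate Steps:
E(C) = 24 - 30*C - 6*C² (E(C) = -6*((C² + 5*C) - 4) = -6*(-4 + C² + 5*C) = 24 - 30*C - 6*C²)
l(w) = 24 - 30*w - 6*w²
G(N, s) = √(-2 + N) - N
-485*G(l(6), √(m + 0)) = -485*(√(-2 + (24 - 30*6 - 6*6²)) - (24 - 30*6 - 6*6²)) = -485*(√(-2 + (24 - 180 - 6*36)) - (24 - 180 - 6*36)) = -485*(√(-2 + (24 - 180 - 216)) - (24 - 180 - 216)) = -485*(√(-2 - 372) - 1*(-372)) = -485*(√(-374) + 372) = -485*(I*√374 + 372) = -485*(372 + I*√374) = -180420 - 485*I*√374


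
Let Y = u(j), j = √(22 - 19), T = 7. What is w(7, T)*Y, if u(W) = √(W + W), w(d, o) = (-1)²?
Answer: √2*3^(¼) ≈ 1.8612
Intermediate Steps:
w(d, o) = 1
j = √3 ≈ 1.7320
u(W) = √2*√W (u(W) = √(2*W) = √2*√W)
Y = √2*3^(¼) (Y = √2*√(√3) = √2*3^(¼) ≈ 1.8612)
w(7, T)*Y = 1*(√2*3^(¼)) = √2*3^(¼)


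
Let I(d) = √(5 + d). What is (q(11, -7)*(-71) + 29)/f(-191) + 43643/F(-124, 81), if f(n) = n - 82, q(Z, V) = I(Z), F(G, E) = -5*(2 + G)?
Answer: 4023363/55510 ≈ 72.480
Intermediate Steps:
F(G, E) = -10 - 5*G
q(Z, V) = √(5 + Z)
f(n) = -82 + n
(q(11, -7)*(-71) + 29)/f(-191) + 43643/F(-124, 81) = (√(5 + 11)*(-71) + 29)/(-82 - 191) + 43643/(-10 - 5*(-124)) = (√16*(-71) + 29)/(-273) + 43643/(-10 + 620) = (4*(-71) + 29)*(-1/273) + 43643/610 = (-284 + 29)*(-1/273) + 43643*(1/610) = -255*(-1/273) + 43643/610 = 85/91 + 43643/610 = 4023363/55510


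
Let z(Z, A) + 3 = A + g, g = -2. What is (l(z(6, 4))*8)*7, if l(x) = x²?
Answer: 56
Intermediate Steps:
z(Z, A) = -5 + A (z(Z, A) = -3 + (A - 2) = -3 + (-2 + A) = -5 + A)
(l(z(6, 4))*8)*7 = ((-5 + 4)²*8)*7 = ((-1)²*8)*7 = (1*8)*7 = 8*7 = 56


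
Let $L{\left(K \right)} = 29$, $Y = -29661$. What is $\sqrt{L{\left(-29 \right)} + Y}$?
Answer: $8 i \sqrt{463} \approx 172.14 i$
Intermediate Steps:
$\sqrt{L{\left(-29 \right)} + Y} = \sqrt{29 - 29661} = \sqrt{-29632} = 8 i \sqrt{463}$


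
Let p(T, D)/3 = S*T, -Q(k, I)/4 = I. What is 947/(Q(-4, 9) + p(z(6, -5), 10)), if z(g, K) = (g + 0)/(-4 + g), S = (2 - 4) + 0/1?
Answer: -947/54 ≈ -17.537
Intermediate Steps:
Q(k, I) = -4*I
S = -2 (S = -2 + 0*1 = -2 + 0 = -2)
z(g, K) = g/(-4 + g)
p(T, D) = -6*T (p(T, D) = 3*(-2*T) = -6*T)
947/(Q(-4, 9) + p(z(6, -5), 10)) = 947/(-4*9 - 36/(-4 + 6)) = 947/(-36 - 36/2) = 947/(-36 - 6*3) = 947/(-36 - 18) = 947/(-54) = 947*(-1/54) = -947/54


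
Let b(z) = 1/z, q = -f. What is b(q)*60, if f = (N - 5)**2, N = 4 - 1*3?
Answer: -15/4 ≈ -3.7500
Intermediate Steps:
N = 1 (N = 4 - 3 = 1)
f = 16 (f = (1 - 5)**2 = (-4)**2 = 16)
q = -16 (q = -1*16 = -16)
b(q)*60 = 60/(-16) = -1/16*60 = -15/4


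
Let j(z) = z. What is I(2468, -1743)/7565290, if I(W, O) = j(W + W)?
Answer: 2468/3782645 ≈ 0.00065245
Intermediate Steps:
I(W, O) = 2*W (I(W, O) = W + W = 2*W)
I(2468, -1743)/7565290 = (2*2468)/7565290 = 4936*(1/7565290) = 2468/3782645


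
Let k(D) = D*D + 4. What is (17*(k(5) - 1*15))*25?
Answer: 5950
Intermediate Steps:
k(D) = 4 + D² (k(D) = D² + 4 = 4 + D²)
(17*(k(5) - 1*15))*25 = (17*((4 + 5²) - 1*15))*25 = (17*((4 + 25) - 15))*25 = (17*(29 - 15))*25 = (17*14)*25 = 238*25 = 5950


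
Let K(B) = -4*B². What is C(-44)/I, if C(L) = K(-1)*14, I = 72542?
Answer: -28/36271 ≈ -0.00077197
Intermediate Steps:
C(L) = -56 (C(L) = -4*(-1)²*14 = -4*1*14 = -4*14 = -56)
C(-44)/I = -56/72542 = -56*1/72542 = -28/36271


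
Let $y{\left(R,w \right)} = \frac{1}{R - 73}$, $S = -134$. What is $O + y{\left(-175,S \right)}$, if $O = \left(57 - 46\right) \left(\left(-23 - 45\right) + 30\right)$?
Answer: $- \frac{103665}{248} \approx -418.0$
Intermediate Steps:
$y{\left(R,w \right)} = \frac{1}{-73 + R}$
$O = -418$ ($O = 11 \left(\left(-23 - 45\right) + 30\right) = 11 \left(-68 + 30\right) = 11 \left(-38\right) = -418$)
$O + y{\left(-175,S \right)} = -418 + \frac{1}{-73 - 175} = -418 + \frac{1}{-248} = -418 - \frac{1}{248} = - \frac{103665}{248}$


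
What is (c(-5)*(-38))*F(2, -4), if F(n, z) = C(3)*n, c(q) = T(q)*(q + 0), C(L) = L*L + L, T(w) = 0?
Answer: 0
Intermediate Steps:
C(L) = L + L² (C(L) = L² + L = L + L²)
c(q) = 0 (c(q) = 0*(q + 0) = 0*q = 0)
F(n, z) = 12*n (F(n, z) = (3*(1 + 3))*n = (3*4)*n = 12*n)
(c(-5)*(-38))*F(2, -4) = (0*(-38))*(12*2) = 0*24 = 0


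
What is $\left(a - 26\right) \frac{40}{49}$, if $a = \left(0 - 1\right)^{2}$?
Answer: $- \frac{1000}{49} \approx -20.408$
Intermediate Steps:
$a = 1$ ($a = \left(-1\right)^{2} = 1$)
$\left(a - 26\right) \frac{40}{49} = \left(1 - 26\right) \frac{40}{49} = - 25 \cdot 40 \cdot \frac{1}{49} = \left(-25\right) \frac{40}{49} = - \frac{1000}{49}$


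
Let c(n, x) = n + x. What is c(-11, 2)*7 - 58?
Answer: -121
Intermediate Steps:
c(-11, 2)*7 - 58 = (-11 + 2)*7 - 58 = -9*7 - 58 = -63 - 58 = -121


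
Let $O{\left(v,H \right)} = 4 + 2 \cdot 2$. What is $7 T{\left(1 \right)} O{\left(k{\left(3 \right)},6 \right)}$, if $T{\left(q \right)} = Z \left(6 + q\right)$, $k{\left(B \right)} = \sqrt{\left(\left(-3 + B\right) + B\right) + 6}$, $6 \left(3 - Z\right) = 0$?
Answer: $1176$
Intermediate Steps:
$Z = 3$ ($Z = 3 - 0 = 3 + 0 = 3$)
$k{\left(B \right)} = \sqrt{3 + 2 B}$ ($k{\left(B \right)} = \sqrt{\left(-3 + 2 B\right) + 6} = \sqrt{3 + 2 B}$)
$O{\left(v,H \right)} = 8$ ($O{\left(v,H \right)} = 4 + 4 = 8$)
$T{\left(q \right)} = 18 + 3 q$ ($T{\left(q \right)} = 3 \left(6 + q\right) = 18 + 3 q$)
$7 T{\left(1 \right)} O{\left(k{\left(3 \right)},6 \right)} = 7 \left(18 + 3 \cdot 1\right) 8 = 7 \left(18 + 3\right) 8 = 7 \cdot 21 \cdot 8 = 147 \cdot 8 = 1176$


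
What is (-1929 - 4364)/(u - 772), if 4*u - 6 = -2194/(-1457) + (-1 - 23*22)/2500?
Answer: 91689010000/11221438699 ≈ 8.1709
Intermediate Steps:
u = 26601301/14570000 (u = 3/2 + (-2194/(-1457) + (-1 - 23*22)/2500)/4 = 3/2 + (-2194*(-1/1457) + (-1 - 506)*(1/2500))/4 = 3/2 + (2194/1457 - 507*1/2500)/4 = 3/2 + (2194/1457 - 507/2500)/4 = 3/2 + (¼)*(4746301/3642500) = 3/2 + 4746301/14570000 = 26601301/14570000 ≈ 1.8258)
(-1929 - 4364)/(u - 772) = (-1929 - 4364)/(26601301/14570000 - 772) = -6293/(-11221438699/14570000) = -6293*(-14570000/11221438699) = 91689010000/11221438699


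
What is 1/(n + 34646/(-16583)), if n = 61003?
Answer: 16583/1011578103 ≈ 1.6393e-5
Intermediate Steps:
1/(n + 34646/(-16583)) = 1/(61003 + 34646/(-16583)) = 1/(61003 + 34646*(-1/16583)) = 1/(61003 - 34646/16583) = 1/(1011578103/16583) = 16583/1011578103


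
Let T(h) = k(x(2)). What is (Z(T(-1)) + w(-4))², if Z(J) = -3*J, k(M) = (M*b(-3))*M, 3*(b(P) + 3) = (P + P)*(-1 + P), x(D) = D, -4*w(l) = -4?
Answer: 3481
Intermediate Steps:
w(l) = 1 (w(l) = -¼*(-4) = 1)
b(P) = -3 + 2*P*(-1 + P)/3 (b(P) = -3 + ((P + P)*(-1 + P))/3 = -3 + ((2*P)*(-1 + P))/3 = -3 + (2*P*(-1 + P))/3 = -3 + 2*P*(-1 + P)/3)
k(M) = 5*M² (k(M) = (M*(-3 - ⅔*(-3) + (⅔)*(-3)²))*M = (M*(-3 + 2 + (⅔)*9))*M = (M*(-3 + 2 + 6))*M = (M*5)*M = (5*M)*M = 5*M²)
T(h) = 20 (T(h) = 5*2² = 5*4 = 20)
(Z(T(-1)) + w(-4))² = (-3*20 + 1)² = (-60 + 1)² = (-59)² = 3481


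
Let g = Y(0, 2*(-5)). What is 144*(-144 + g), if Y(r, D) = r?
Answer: -20736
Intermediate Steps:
g = 0
144*(-144 + g) = 144*(-144 + 0) = 144*(-144) = -20736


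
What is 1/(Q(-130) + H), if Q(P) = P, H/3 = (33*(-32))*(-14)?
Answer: 1/44222 ≈ 2.2613e-5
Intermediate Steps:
H = 44352 (H = 3*((33*(-32))*(-14)) = 3*(-1056*(-14)) = 3*14784 = 44352)
1/(Q(-130) + H) = 1/(-130 + 44352) = 1/44222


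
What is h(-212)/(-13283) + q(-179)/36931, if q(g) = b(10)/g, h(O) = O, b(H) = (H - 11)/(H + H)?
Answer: 28029165043/1756185013340 ≈ 0.015960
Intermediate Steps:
b(H) = (-11 + H)/(2*H) (b(H) = (-11 + H)/((2*H)) = (-11 + H)*(1/(2*H)) = (-11 + H)/(2*H))
q(g) = -1/(20*g) (q(g) = ((1/2)*(-11 + 10)/10)/g = ((1/2)*(1/10)*(-1))/g = -1/(20*g))
h(-212)/(-13283) + q(-179)/36931 = -212/(-13283) - 1/20/(-179)/36931 = -212*(-1/13283) - 1/20*(-1/179)*(1/36931) = 212/13283 + (1/3580)*(1/36931) = 212/13283 + 1/132212980 = 28029165043/1756185013340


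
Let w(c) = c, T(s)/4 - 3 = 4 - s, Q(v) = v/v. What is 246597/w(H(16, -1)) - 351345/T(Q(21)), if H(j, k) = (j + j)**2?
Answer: -14744123/1024 ≈ -14399.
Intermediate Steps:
Q(v) = 1
T(s) = 28 - 4*s (T(s) = 12 + 4*(4 - s) = 12 + (16 - 4*s) = 28 - 4*s)
H(j, k) = 4*j**2 (H(j, k) = (2*j)**2 = 4*j**2)
246597/w(H(16, -1)) - 351345/T(Q(21)) = 246597/((4*16**2)) - 351345/(28 - 4*1) = 246597/((4*256)) - 351345/(28 - 4) = 246597/1024 - 351345/24 = 246597*(1/1024) - 351345*1/24 = 246597/1024 - 117115/8 = -14744123/1024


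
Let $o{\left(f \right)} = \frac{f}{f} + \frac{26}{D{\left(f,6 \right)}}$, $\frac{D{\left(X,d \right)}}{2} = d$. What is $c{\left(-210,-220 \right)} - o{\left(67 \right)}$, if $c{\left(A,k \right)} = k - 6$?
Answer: $- \frac{1375}{6} \approx -229.17$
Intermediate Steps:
$D{\left(X,d \right)} = 2 d$
$c{\left(A,k \right)} = -6 + k$ ($c{\left(A,k \right)} = k - 6 = -6 + k$)
$o{\left(f \right)} = \frac{19}{6}$ ($o{\left(f \right)} = \frac{f}{f} + \frac{26}{2 \cdot 6} = 1 + \frac{26}{12} = 1 + 26 \cdot \frac{1}{12} = 1 + \frac{13}{6} = \frac{19}{6}$)
$c{\left(-210,-220 \right)} - o{\left(67 \right)} = \left(-6 - 220\right) - \frac{19}{6} = -226 - \frac{19}{6} = - \frac{1375}{6}$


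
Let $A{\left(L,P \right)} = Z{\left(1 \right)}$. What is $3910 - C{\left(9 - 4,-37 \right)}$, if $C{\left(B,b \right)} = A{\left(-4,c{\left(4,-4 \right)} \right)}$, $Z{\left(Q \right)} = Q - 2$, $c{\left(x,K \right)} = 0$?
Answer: $3911$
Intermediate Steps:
$Z{\left(Q \right)} = -2 + Q$ ($Z{\left(Q \right)} = Q - 2 = -2 + Q$)
$A{\left(L,P \right)} = -1$ ($A{\left(L,P \right)} = -2 + 1 = -1$)
$C{\left(B,b \right)} = -1$
$3910 - C{\left(9 - 4,-37 \right)} = 3910 - -1 = 3910 + 1 = 3911$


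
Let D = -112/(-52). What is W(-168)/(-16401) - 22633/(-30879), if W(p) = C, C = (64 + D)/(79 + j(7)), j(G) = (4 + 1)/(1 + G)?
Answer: 1024575497851/1397961097533 ≈ 0.73291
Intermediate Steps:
j(G) = 5/(1 + G)
D = 28/13 (D = -112*(-1/52) = 28/13 ≈ 2.1538)
C = 6880/8281 (C = (64 + 28/13)/(79 + 5/(1 + 7)) = 860/(13*(79 + 5/8)) = 860/(13*(637/8)) = (860/13)*(8/637) = 6880/8281 ≈ 0.83082)
W(p) = 6880/8281
W(-168)/(-16401) - 22633/(-30879) = (6880/8281)/(-16401) - 22633/(-30879) = (6880/8281)*(-1/16401) - 22633*(-1/30879) = -6880/135816681 + 22633/30879 = 1024575497851/1397961097533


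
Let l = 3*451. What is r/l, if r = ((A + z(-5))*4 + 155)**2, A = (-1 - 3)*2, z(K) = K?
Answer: 10609/1353 ≈ 7.8411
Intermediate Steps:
A = -8 (A = -4*2 = -8)
r = 10609 (r = ((-8 - 5)*4 + 155)**2 = (-13*4 + 155)**2 = (-52 + 155)**2 = 103**2 = 10609)
l = 1353
r/l = 10609/1353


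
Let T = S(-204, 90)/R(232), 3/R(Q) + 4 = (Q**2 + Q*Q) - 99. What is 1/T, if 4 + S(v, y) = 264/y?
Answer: -9/344144 ≈ -2.6152e-5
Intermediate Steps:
R(Q) = 3/(-103 + 2*Q**2) (R(Q) = 3/(-4 + ((Q**2 + Q*Q) - 99)) = 3/(-4 + ((Q**2 + Q**2) - 99)) = 3/(-4 + (2*Q**2 - 99)) = 3/(-4 + (-99 + 2*Q**2)) = 3/(-103 + 2*Q**2))
S(v, y) = -4 + 264/y
T = -344144/9 (T = (-4 + 264/90)/((3/(-103 + 2*232**2))) = (-4 + 264*(1/90))/((3/(-103 + 2*53824))) = (-4 + 44/15)/((3/(-103 + 107648))) = -16/(15*(3/107545)) = -16/(15*(3*(1/107545))) = -16/(15*3/107545) = -16/15*107545/3 = -344144/9 ≈ -38238.)
1/T = 1/(-344144/9) = -9/344144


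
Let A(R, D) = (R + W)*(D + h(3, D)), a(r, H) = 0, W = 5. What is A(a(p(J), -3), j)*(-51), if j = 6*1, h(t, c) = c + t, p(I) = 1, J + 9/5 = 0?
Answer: -3825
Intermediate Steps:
J = -9/5 (J = -9/5 + 0 = -9/5 ≈ -1.8000)
j = 6
A(R, D) = (3 + 2*D)*(5 + R) (A(R, D) = (R + 5)*(D + (D + 3)) = (5 + R)*(D + (3 + D)) = (5 + R)*(3 + 2*D) = (3 + 2*D)*(5 + R))
A(a(p(J), -3), j)*(-51) = (15 + 10*6 + 6*0 + 0*(3 + 6))*(-51) = (15 + 60 + 0 + 0*9)*(-51) = (15 + 60 + 0 + 0)*(-51) = 75*(-51) = -3825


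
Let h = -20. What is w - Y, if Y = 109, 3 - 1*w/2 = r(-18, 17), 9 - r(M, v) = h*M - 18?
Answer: 563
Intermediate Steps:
r(M, v) = 27 + 20*M (r(M, v) = 9 - (-20*M - 18) = 9 - (-18 - 20*M) = 9 + (18 + 20*M) = 27 + 20*M)
w = 672 (w = 6 - 2*(27 + 20*(-18)) = 6 - 2*(27 - 360) = 6 - 2*(-333) = 6 + 666 = 672)
w - Y = 672 - 1*109 = 672 - 109 = 563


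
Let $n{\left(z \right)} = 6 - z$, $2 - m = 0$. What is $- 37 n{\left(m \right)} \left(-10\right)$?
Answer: $1480$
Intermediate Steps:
$m = 2$ ($m = 2 - 0 = 2 + 0 = 2$)
$- 37 n{\left(m \right)} \left(-10\right) = - 37 \left(6 - 2\right) \left(-10\right) = \left(-37\right) 4 \left(-10\right) = \left(-148\right) \left(-10\right) = 1480$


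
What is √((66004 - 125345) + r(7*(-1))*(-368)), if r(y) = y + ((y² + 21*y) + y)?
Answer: 25*I*√29 ≈ 134.63*I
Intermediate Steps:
r(y) = y² + 23*y (r(y) = y + (y² + 22*y) = y² + 23*y)
√((66004 - 125345) + r(7*(-1))*(-368)) = √((66004 - 125345) + ((7*(-1))*(23 + 7*(-1)))*(-368)) = √(-59341 - 7*(23 - 7)*(-368)) = √(-59341 - 7*16*(-368)) = √(-59341 - 112*(-368)) = √(-59341 + 41216) = √(-18125) = 25*I*√29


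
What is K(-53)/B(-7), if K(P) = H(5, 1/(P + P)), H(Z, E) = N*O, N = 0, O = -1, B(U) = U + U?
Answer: 0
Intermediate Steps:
B(U) = 2*U
H(Z, E) = 0 (H(Z, E) = 0*(-1) = 0)
K(P) = 0
K(-53)/B(-7) = 0/((2*(-7))) = 0/(-14) = 0*(-1/14) = 0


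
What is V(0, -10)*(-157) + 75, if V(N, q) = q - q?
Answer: 75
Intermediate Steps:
V(N, q) = 0
V(0, -10)*(-157) + 75 = 0*(-157) + 75 = 0 + 75 = 75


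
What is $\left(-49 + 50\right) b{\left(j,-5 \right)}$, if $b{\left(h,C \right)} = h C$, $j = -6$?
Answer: $30$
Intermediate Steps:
$b{\left(h,C \right)} = C h$
$\left(-49 + 50\right) b{\left(j,-5 \right)} = \left(-49 + 50\right) \left(\left(-5\right) \left(-6\right)\right) = 1 \cdot 30 = 30$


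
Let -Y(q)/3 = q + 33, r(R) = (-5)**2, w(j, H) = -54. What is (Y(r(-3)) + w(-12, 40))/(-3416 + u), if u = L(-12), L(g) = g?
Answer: 57/857 ≈ 0.066511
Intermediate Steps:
u = -12
r(R) = 25
Y(q) = -99 - 3*q (Y(q) = -3*(q + 33) = -3*(33 + q) = -99 - 3*q)
(Y(r(-3)) + w(-12, 40))/(-3416 + u) = ((-99 - 3*25) - 54)/(-3416 - 12) = ((-99 - 75) - 54)/(-3428) = (-174 - 54)*(-1/3428) = -228*(-1/3428) = 57/857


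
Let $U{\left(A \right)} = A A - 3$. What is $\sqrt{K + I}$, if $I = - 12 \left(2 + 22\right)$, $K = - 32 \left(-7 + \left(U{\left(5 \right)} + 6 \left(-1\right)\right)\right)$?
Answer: $24 i \approx 24.0 i$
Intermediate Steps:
$U{\left(A \right)} = -3 + A^{2}$ ($U{\left(A \right)} = A^{2} - 3 = -3 + A^{2}$)
$K = -288$ ($K = - 32 \left(-7 + \left(\left(-3 + 5^{2}\right) + 6 \left(-1\right)\right)\right) = - 32 \left(-7 + \left(\left(-3 + 25\right) - 6\right)\right) = - 32 \left(-7 + \left(22 - 6\right)\right) = - 32 \left(-7 + 16\right) = \left(-32\right) 9 = -288$)
$I = -288$ ($I = \left(-12\right) 24 = -288$)
$\sqrt{K + I} = \sqrt{-288 - 288} = \sqrt{-576} = 24 i$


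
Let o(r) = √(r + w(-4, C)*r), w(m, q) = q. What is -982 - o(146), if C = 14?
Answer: -982 - √2190 ≈ -1028.8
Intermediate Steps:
o(r) = √15*√r (o(r) = √(r + 14*r) = √(15*r) = √15*√r)
-982 - o(146) = -982 - √15*√146 = -982 - √2190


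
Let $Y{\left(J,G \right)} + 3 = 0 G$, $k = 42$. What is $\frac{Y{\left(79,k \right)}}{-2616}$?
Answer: $\frac{1}{872} \approx 0.0011468$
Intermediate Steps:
$Y{\left(J,G \right)} = -3$ ($Y{\left(J,G \right)} = -3 + 0 G = -3 + 0 = -3$)
$\frac{Y{\left(79,k \right)}}{-2616} = - \frac{3}{-2616} = \left(-3\right) \left(- \frac{1}{2616}\right) = \frac{1}{872}$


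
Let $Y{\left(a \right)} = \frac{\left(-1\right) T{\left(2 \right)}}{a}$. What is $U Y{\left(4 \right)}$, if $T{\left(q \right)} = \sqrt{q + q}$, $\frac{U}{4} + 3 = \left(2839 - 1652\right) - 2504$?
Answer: $2640$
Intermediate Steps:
$U = -5280$ ($U = -12 + 4 \left(\left(2839 - 1652\right) - 2504\right) = -12 + 4 \left(1187 - 2504\right) = -12 + 4 \left(-1317\right) = -12 - 5268 = -5280$)
$T{\left(q \right)} = \sqrt{2} \sqrt{q}$ ($T{\left(q \right)} = \sqrt{2 q} = \sqrt{2} \sqrt{q}$)
$Y{\left(a \right)} = - \frac{2}{a}$ ($Y{\left(a \right)} = \frac{\left(-1\right) \sqrt{2} \sqrt{2}}{a} = \frac{\left(-1\right) 2}{a} = - \frac{2}{a}$)
$U Y{\left(4 \right)} = - 5280 \left(- \frac{2}{4}\right) = - 5280 \left(\left(-2\right) \frac{1}{4}\right) = \left(-5280\right) \left(- \frac{1}{2}\right) = 2640$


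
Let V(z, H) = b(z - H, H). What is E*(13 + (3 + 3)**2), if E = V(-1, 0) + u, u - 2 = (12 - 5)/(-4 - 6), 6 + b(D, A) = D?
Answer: -2793/10 ≈ -279.30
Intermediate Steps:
b(D, A) = -6 + D
V(z, H) = -6 + z - H (V(z, H) = -6 + (z - H) = -6 + z - H)
u = 13/10 (u = 2 + (12 - 5)/(-4 - 6) = 2 + 7/(-10) = 2 + 7*(-1/10) = 2 - 7/10 = 13/10 ≈ 1.3000)
E = -57/10 (E = (-6 - 1 - 1*0) + 13/10 = (-6 - 1 + 0) + 13/10 = -7 + 13/10 = -57/10 ≈ -5.7000)
E*(13 + (3 + 3)**2) = -57*(13 + (3 + 3)**2)/10 = -57*(13 + 6**2)/10 = -57*(13 + 36)/10 = -57/10*49 = -2793/10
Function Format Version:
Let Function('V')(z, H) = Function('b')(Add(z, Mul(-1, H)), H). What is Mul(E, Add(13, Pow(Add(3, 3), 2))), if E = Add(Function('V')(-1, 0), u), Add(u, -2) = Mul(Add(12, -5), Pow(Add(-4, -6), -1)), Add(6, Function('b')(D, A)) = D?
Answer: Rational(-2793, 10) ≈ -279.30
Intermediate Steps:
Function('b')(D, A) = Add(-6, D)
Function('V')(z, H) = Add(-6, z, Mul(-1, H)) (Function('V')(z, H) = Add(-6, Add(z, Mul(-1, H))) = Add(-6, z, Mul(-1, H)))
u = Rational(13, 10) (u = Add(2, Mul(Add(12, -5), Pow(Add(-4, -6), -1))) = Add(2, Mul(7, Pow(-10, -1))) = Add(2, Mul(7, Rational(-1, 10))) = Add(2, Rational(-7, 10)) = Rational(13, 10) ≈ 1.3000)
E = Rational(-57, 10) (E = Add(Add(-6, -1, Mul(-1, 0)), Rational(13, 10)) = Add(Add(-6, -1, 0), Rational(13, 10)) = Add(-7, Rational(13, 10)) = Rational(-57, 10) ≈ -5.7000)
Mul(E, Add(13, Pow(Add(3, 3), 2))) = Mul(Rational(-57, 10), Add(13, Pow(Add(3, 3), 2))) = Mul(Rational(-57, 10), Add(13, Pow(6, 2))) = Mul(Rational(-57, 10), Add(13, 36)) = Mul(Rational(-57, 10), 49) = Rational(-2793, 10)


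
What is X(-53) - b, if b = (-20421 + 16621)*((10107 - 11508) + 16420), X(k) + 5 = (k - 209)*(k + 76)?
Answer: 57066169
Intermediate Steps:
X(k) = -5 + (-209 + k)*(76 + k) (X(k) = -5 + (k - 209)*(k + 76) = -5 + (-209 + k)*(76 + k))
b = -57072200 (b = -3800*(-1401 + 16420) = -3800*15019 = -57072200)
X(-53) - b = (-15889 + (-53)**2 - 133*(-53)) - 1*(-57072200) = (-15889 + 2809 + 7049) + 57072200 = -6031 + 57072200 = 57066169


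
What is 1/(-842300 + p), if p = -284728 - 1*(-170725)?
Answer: -1/956303 ≈ -1.0457e-6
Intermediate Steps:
p = -114003 (p = -284728 + 170725 = -114003)
1/(-842300 + p) = 1/(-842300 - 114003) = 1/(-956303) = -1/956303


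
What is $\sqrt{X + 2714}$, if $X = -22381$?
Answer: $i \sqrt{19667} \approx 140.24 i$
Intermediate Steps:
$\sqrt{X + 2714} = \sqrt{-22381 + 2714} = \sqrt{-19667} = i \sqrt{19667}$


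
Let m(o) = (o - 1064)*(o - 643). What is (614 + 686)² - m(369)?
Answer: 1499570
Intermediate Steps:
m(o) = (-1064 + o)*(-643 + o)
(614 + 686)² - m(369) = (614 + 686)² - (684152 + 369² - 1707*369) = 1300² - (684152 + 136161 - 629883) = 1690000 - 1*190430 = 1690000 - 190430 = 1499570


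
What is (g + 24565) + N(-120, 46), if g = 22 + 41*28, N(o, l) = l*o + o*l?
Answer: 14695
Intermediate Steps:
N(o, l) = 2*l*o (N(o, l) = l*o + l*o = 2*l*o)
g = 1170 (g = 22 + 1148 = 1170)
(g + 24565) + N(-120, 46) = (1170 + 24565) + 2*46*(-120) = 25735 - 11040 = 14695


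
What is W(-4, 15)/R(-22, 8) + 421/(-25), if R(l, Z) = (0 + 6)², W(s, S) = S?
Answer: -4927/300 ≈ -16.423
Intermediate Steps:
R(l, Z) = 36 (R(l, Z) = 6² = 36)
W(-4, 15)/R(-22, 8) + 421/(-25) = 15/36 + 421/(-25) = 15*(1/36) + 421*(-1/25) = 5/12 - 421/25 = -4927/300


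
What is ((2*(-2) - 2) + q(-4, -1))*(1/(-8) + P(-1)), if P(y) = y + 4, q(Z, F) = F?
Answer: -161/8 ≈ -20.125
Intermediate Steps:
P(y) = 4 + y
((2*(-2) - 2) + q(-4, -1))*(1/(-8) + P(-1)) = ((2*(-2) - 2) - 1)*(1/(-8) + (4 - 1)) = ((-4 - 2) - 1)*(-⅛ + 3) = (-6 - 1)*(23/8) = -7*23/8 = -161/8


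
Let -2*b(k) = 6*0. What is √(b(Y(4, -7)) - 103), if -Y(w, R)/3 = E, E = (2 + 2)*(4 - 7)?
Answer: I*√103 ≈ 10.149*I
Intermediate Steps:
E = -12 (E = 4*(-3) = -12)
Y(w, R) = 36 (Y(w, R) = -3*(-12) = 36)
b(k) = 0 (b(k) = -3*0 = -½*0 = 0)
√(b(Y(4, -7)) - 103) = √(0 - 103) = √(-103) = I*√103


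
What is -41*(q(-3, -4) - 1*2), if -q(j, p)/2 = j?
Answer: -164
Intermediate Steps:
q(j, p) = -2*j
-41*(q(-3, -4) - 1*2) = -41*(-2*(-3) - 1*2) = -41*(6 - 2) = -41*4 = -164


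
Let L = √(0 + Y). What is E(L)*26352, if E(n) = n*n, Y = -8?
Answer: -210816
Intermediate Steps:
L = 2*I*√2 (L = √(0 - 8) = √(-8) = 2*I*√2 ≈ 2.8284*I)
E(n) = n²
E(L)*26352 = (2*I*√2)²*26352 = -8*26352 = -210816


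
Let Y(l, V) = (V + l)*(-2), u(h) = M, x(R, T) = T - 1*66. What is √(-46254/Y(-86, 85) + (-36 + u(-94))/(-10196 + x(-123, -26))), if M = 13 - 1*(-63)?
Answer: I*√38247346522/1286 ≈ 152.08*I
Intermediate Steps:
M = 76 (M = 13 + 63 = 76)
x(R, T) = -66 + T (x(R, T) = T - 66 = -66 + T)
u(h) = 76
Y(l, V) = -2*V - 2*l
√(-46254/Y(-86, 85) + (-36 + u(-94))/(-10196 + x(-123, -26))) = √(-46254/(-2*85 - 2*(-86)) + (-36 + 76)/(-10196 + (-66 - 26))) = √(-46254/(-170 + 172) + 40/(-10196 - 92)) = √(-46254/2 + 40/(-10288)) = √(-46254*½ + 40*(-1/10288)) = √(-23127 - 5/1286) = √(-29741327/1286) = I*√38247346522/1286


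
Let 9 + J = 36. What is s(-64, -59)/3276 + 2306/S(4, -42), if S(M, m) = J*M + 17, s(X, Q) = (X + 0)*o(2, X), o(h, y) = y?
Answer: 2016614/102375 ≈ 19.698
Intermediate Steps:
J = 27 (J = -9 + 36 = 27)
s(X, Q) = X² (s(X, Q) = (X + 0)*X = X*X = X²)
S(M, m) = 17 + 27*M (S(M, m) = 27*M + 17 = 17 + 27*M)
s(-64, -59)/3276 + 2306/S(4, -42) = (-64)²/3276 + 2306/(17 + 27*4) = 4096*(1/3276) + 2306/(17 + 108) = 1024/819 + 2306/125 = 2016614/102375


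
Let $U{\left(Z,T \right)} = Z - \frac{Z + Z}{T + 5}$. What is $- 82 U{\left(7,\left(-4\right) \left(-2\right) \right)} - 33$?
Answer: $- \frac{6743}{13} \approx -518.69$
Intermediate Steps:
$U{\left(Z,T \right)} = Z - \frac{2 Z}{5 + T}$
$- 82 U{\left(7,\left(-4\right) \left(-2\right) \right)} - 33 = - 82 \frac{7 \left(3 - -8\right)}{5 - -8} - 33 = - 82 \frac{7 \left(3 + 8\right)}{5 + 8} - 33 = - 82 \cdot 7 \cdot \frac{1}{13} \cdot 11 - 33 = \left(-82\right) \frac{77}{13} - 33 = - \frac{6314}{13} - 33 = - \frac{6743}{13}$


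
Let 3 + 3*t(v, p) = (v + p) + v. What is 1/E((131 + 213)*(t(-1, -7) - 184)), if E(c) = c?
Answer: -1/64672 ≈ -1.5463e-5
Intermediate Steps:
t(v, p) = -1 + p/3 + 2*v/3 (t(v, p) = -1 + ((v + p) + v)/3 = -1 + ((p + v) + v)/3 = -1 + (p + 2*v)/3 = -1 + (p/3 + 2*v/3) = -1 + p/3 + 2*v/3)
1/E((131 + 213)*(t(-1, -7) - 184)) = 1/((131 + 213)*((-1 + (1/3)*(-7) + (2/3)*(-1)) - 184)) = 1/(344*((-1 - 7/3 - 2/3) - 184)) = 1/(344*(-4 - 184)) = 1/(344*(-188)) = 1/(-64672) = -1/64672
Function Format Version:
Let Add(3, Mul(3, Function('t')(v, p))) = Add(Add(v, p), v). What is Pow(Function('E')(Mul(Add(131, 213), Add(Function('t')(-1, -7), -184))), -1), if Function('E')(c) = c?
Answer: Rational(-1, 64672) ≈ -1.5463e-5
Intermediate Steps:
Function('t')(v, p) = Add(-1, Mul(Rational(1, 3), p), Mul(Rational(2, 3), v)) (Function('t')(v, p) = Add(-1, Mul(Rational(1, 3), Add(Add(v, p), v))) = Add(-1, Mul(Rational(1, 3), Add(Add(p, v), v))) = Add(-1, Mul(Rational(1, 3), Add(p, Mul(2, v)))) = Add(-1, Add(Mul(Rational(1, 3), p), Mul(Rational(2, 3), v))) = Add(-1, Mul(Rational(1, 3), p), Mul(Rational(2, 3), v)))
Pow(Function('E')(Mul(Add(131, 213), Add(Function('t')(-1, -7), -184))), -1) = Pow(Mul(Add(131, 213), Add(Add(-1, Mul(Rational(1, 3), -7), Mul(Rational(2, 3), -1)), -184)), -1) = Pow(Mul(344, Add(Add(-1, Rational(-7, 3), Rational(-2, 3)), -184)), -1) = Pow(Mul(344, Add(-4, -184)), -1) = Pow(Mul(344, -188), -1) = Pow(-64672, -1) = Rational(-1, 64672)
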